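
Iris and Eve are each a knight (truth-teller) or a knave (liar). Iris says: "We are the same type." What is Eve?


Iris says: "We are the same type."
Case 1: Iris is a Knight (truth-teller)
  Statement is true → they ARE the same → Eve is also a Knight
Case 2: Iris is a Knave (liar)
  Statement is false → they are NOT the same → Eve is a Knight
In both cases, Eve is a Knight.

Knight


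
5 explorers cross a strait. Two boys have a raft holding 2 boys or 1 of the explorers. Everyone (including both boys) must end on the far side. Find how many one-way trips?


Per crossing of one of the explorers: boys→, one←, one of the explorers→, one← = 4 trips
5 × 4 = 20, + 1 final boys→ = 21
Minimum trips = 21

21


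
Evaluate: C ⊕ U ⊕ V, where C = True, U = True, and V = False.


C = True, U = True, V = False
Step 1: C ⊕ U = True XOR True = False
Step 2: False ⊕ V = False XOR False = False
XOR is true when an odd number of operands are true.

False


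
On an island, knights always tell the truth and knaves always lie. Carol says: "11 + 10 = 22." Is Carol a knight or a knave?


Statement: "11 + 10 = 22."
Actual: 11 + 10 = 21
Claimed: 22
Statement is FALSE → Carol lies → Knave

Knave


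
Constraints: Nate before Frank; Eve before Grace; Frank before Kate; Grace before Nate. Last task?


Constraints: Nate before Frank; Eve before Grace; Frank before Kate; Grace before Nate
The last task can have nothing scheduled after it, so it must never appear on the left of a 'before'.
Tasks appearing before some other task: Nate, Eve, Frank, Grace.
The only task not in that list is Kate → it is last.

Kate


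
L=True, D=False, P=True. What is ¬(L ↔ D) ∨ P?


L = True, D = False, P = True
Expression: ¬(L ↔ D) ∨ P
Step 1: L ↔ D = (True iff False) = False
Step 2: ¬(L ↔ D) = NOT False = True
Step 3: (True) ∨ P = True OR True = True

True


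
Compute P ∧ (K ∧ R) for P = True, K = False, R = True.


P = True, K = False, R = True
Step 1: K ∧ R = False AND True = False
Step 2: P ∧ False = True AND False = False
AND is true only when ALL operands are true.

False


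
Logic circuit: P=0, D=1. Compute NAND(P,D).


P AND D = 0
NOT(0) = 1

1


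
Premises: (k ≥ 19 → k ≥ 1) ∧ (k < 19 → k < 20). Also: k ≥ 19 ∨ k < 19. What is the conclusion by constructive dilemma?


Constructive dilemma: (P → Q) ∧ (R → S), P ∨ R ⊢ Q ∨ S
Premise 1: k ≥ 19 → k ≥ 1
Premise 2: k < 19 → k < 20
Premise 3: k ≥ 19 ∨ k < 19
Case 1: Assuming k ≥ 19, then by Premise 1, k ≥ 1.
Case 2: Assuming k < 19, then by Premise 2, k < 20.
Since one of k ≥ 19 or k < 19 must hold, we get k ≥ 1 or k < 20.

k ≥ 1 or k < 20.


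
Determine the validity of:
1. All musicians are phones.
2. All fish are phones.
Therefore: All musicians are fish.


Premise 1: All musicians are phones.
Premise 2: All fish are phones.
Conclusion: All musicians are fish.
Fallacy: undistributed middle. phones is predicate in both.
Counterexample: musicians and fish could be disjoint subsets of phones.

Invalid


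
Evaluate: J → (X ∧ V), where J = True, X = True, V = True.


J = True, X = True, V = True
Step 1: X ∧ V = True AND True = True
Step 2: J → (True): false only when J=True and consequent=False.
Result: True

True


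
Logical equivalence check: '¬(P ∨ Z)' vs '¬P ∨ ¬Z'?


Expression 1: ¬(P ∨ Z)
Expression 2: ¬P ∨ ¬Z
Truth table (P Z | Expr1 Expr2):
  T T |   F     F
  T F |   F     T   ← differ
  F T |   F     T   ← differ
  F F |   T     T
Counterexample: P=T, Z=F gives Expr1 = F but Expr2 = T, so the expressions are NOT logically equivalent.

No


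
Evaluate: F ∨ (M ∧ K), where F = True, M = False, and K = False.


F = True, M = False, K = False
Step 1: M ∧ K = False AND False = False
Step 2: F ∨ False = True OR False = True
AND evaluated first (higher precedence); then OR applied.

True


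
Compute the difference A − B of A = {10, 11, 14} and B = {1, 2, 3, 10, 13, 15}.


A = {10, 11, 14}
B = {1, 2, 3, 10, 13, 15}
Operation: difference A − B
In A but not B: 11, 14

{11, 14}


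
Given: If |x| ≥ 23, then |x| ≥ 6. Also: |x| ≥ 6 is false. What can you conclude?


Modus tollens: P → Q, ¬Q ⊢ ¬P
P: |x| ≥ 23
Q: |x| ≥ 6
We have P → Q and Q is false.
By modus tollens, P must be false.

It is not the case that |x| ≥ 23


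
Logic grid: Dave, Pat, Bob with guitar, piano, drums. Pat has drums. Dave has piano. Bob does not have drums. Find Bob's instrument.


From clues:
  Pat → drums
  Dave → piano
By elimination, Bob gets the remaining.

guitar


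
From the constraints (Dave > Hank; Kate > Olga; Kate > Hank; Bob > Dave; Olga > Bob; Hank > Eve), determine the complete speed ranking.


Constraints: Dave > Hank; Kate > Olga; Kate > Hank; Bob > Dave; Olga > Bob; Hank > Eve
Method: at each step, the next-highest is the one remaining person who never appears on the smaller side of a constraint between remaining people.
  Step 1: remaining {Hank, Kate, Olga, Dave, Eve, Bob}; on the smaller side: {Hank, Olga, Dave, Eve, Bob} → Kate is next (Kate > Olga; Kate > Hank).
  Step 2: remaining {Hank, Olga, Dave, Eve, Bob}; on the smaller side: {Hank, Dave, Eve, Bob} → Olga is next (Olga > Bob).
  Step 3: remaining {Hank, Dave, Eve, Bob}; on the smaller side: {Hank, Dave, Eve} → Bob is next (Bob > Dave).
  Step 4: remaining {Hank, Dave, Eve}; on the smaller side: {Hank, Eve} → Dave is next (Dave > Hank).
  Step 5: remaining {Hank, Eve}; on the smaller side: {Eve} → Hank is next (Hank > Eve).
  Step 6: only Eve remains → lowest.
Final ranking (highest to lowest):

Kate > Olga > Bob > Dave > Hank > Eve


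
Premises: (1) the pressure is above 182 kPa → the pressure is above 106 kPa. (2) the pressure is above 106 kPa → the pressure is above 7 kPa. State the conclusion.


Hypothetical syllogism: P → Q, Q → R ⊢ P → R
Premise 1: the pressure is above 182 kPa → the pressure is above 106 kPa
Premise 2: the pressure is above 106 kPa → the pressure is above 7 kPa
Chain the implications: the middle term (the pressure is above 106 kPa) links the two.
Conclusion: If the pressure is above 182 kPa, then the pressure is above 7 kPa.

If the pressure is above 182 kPa, then the pressure is above 7 kPa.


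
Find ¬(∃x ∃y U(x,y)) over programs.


Original: ∃x ∃y U(x,y)
Rule: ¬∀→∃, ¬∃→∀, negate predicate.
Negation: ∀x ∀y ¬U(x,y)

∀x ∀y ¬U(x,y)


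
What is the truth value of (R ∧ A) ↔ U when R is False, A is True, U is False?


R = False, A = True, U = False
Step 1: R ∧ A = False AND True = False
Step 2: (False) ↔ U: true when both sides have same truth value.
Result: False ↔ False = True

True


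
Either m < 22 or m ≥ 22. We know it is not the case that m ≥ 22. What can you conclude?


Disjunctive syllogism: P ∨ Q, ¬P ⊢ Q
Disjunction: m < 22 ∨ m ≥ 22
We know it is not the case that m ≥ 22.
By disjunctive syllogism, the other disjunct must be true.

m < 22


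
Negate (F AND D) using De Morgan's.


De Morgan's law: ¬(P ∧ Q) ≡ ¬P ∨ ¬Q
¬(F ∧ D) = ¬F ∨ ¬D

¬F ∨ ¬D


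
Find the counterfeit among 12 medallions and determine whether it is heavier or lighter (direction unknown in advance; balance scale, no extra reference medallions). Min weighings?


Let n = 12. 24 possibilities (n medallions × lighter/heavier); each weighing has 3 outcomes.
Bound for k weighings: say the first weighing puts j medallions on each pan. If it tips, the 2j weighed medallions remain suspects (each with a known direction) and k-1 weighings give 3^(k-1) outcomes; 3^(k-1) is odd, so 2j ≤ 3^(k-1) - 1. If it balances, the n - 2j unweighed medallions remain with direction unknown: 2(n - 2j) ≤ 3^(k-1) - 1 by the same parity argument. Adding, n ≤ (3^(k-1) - 1) + (3^(k-1) - 1)/2 = (3^k - 3)/2, and the classical three-group strategy achieves this (3 medallions in 2 weighings, 12 in 3, 39 in 4, 120 in 5).
So we need the smallest k with (3^k - 3)/2 ≥ 12.
k = 2: (3^2 - 3)/2 = 3 < 12 ✗
k = 3: (3^3 - 3)/2 = 12 ≥ 12 ✓

3


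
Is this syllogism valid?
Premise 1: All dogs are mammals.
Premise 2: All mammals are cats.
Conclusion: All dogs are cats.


Premise 1: All dogs are mammals.
Premise 2: All mammals are cats.
Conclusion: All dogs are cats.
Barbara syllogism (AAA-1): All A are B, All B are C → All A are C.
Middle term (mammals) distributed in premise 2.

Valid


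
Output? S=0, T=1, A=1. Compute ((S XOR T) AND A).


S XOR T = 0^1 = 1
1 AND 1 = 1

1


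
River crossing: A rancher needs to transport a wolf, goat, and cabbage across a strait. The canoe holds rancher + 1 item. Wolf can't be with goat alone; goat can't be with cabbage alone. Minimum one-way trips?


1. rancher+goat → 2. rancher ← 3. rancher+wolf → 4. rancher+goat ← 5. rancher+cabbage → 6. rancher ← 7. rancher+goat →
Minimum trips = 7

7


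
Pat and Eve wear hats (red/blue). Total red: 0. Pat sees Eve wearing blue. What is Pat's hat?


Total red = 0, Eve = blue
Red accounted for: 0
Remaining for Pat: 0
Pat's hat is blue.

blue


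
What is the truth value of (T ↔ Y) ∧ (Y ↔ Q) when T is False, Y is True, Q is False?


T = False, Y = True, Q = False
Step 1: T ↔ Y is true when T and Y have the same value. Result: False
Step 2: Y ↔ Q is true when Y and Q have the same value. Result: False
Step 3: False ∧ False = False

False


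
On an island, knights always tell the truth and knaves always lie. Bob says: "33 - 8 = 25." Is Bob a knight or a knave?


Statement: "33 - 8 = 25."
Actual: 33 - 8 = 25
Claimed: 25
Statement is TRUE → Bob tells the truth → Knight

Knight


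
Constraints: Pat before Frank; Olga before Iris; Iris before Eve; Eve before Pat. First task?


Constraints: Pat before Frank; Olga before Iris; Iris before Eve; Eve before Pat
The first task can have nothing scheduled before it, so it must never appear on the right of a 'before'.
Tasks appearing after some 'before': Frank, Iris, Eve, Pat.
The only task not in that list is Olga → it is first.

Olga


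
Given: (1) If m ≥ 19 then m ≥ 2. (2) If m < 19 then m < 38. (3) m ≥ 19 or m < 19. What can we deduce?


Constructive dilemma: (P → Q) ∧ (R → S), P ∨ R ⊢ Q ∨ S
Premise 1: m ≥ 19 → m ≥ 2
Premise 2: m < 19 → m < 38
Premise 3: m ≥ 19 ∨ m < 19
Case 1: Assuming m ≥ 19, then by Premise 1, m ≥ 2.
Case 2: Assuming m < 19, then by Premise 2, m < 38.
Since one of m ≥ 19 or m < 19 must hold, we get m ≥ 2 or m < 38.

m ≥ 2 or m < 38.


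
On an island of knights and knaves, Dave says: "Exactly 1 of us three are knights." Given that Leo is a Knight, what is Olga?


Dave claims exactly 1 knights among Dave, Leo, Olga.
Given: Leo is a Knight.

Case 1: Dave is a Knight (tells truth)
  Then exactly 1 of the three are knights.
  Counting Dave, Leo: 2 knight(s) so far. Need -1 more → impossible.
Case 2: Dave is a Knave (lies)
  Then the count is NOT 1.
  If Olga = Knave, count = 1 = 1 → claim would be true, contradicts lie.
  If Olga = Knight, count = 2 ≠ 1 → lie confirmed ✓

Olga is a Knight.

Knight


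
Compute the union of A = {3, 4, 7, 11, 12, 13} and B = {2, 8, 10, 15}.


A = {3, 4, 7, 11, 12, 13}
B = {2, 8, 10, 15}
Operation: union
All elements combined: 2, 3, 4, 7, 8, 10, 11, 12, 13, 15

{2, 3, 4, 7, 8, 10, 11, 12, 13, 15}


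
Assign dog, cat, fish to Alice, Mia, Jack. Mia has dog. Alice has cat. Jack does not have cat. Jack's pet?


From clues:
  Mia → dog
  Alice → cat
By elimination, Jack gets the remaining.

fish


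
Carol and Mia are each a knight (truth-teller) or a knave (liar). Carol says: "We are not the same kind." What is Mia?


Carol says: "We are not the same kind."
Case 1: Carol is a Knight (truth-teller)
  Statement is true → they ARE different → Mia is a Knave
Case 2: Carol is a Knave (liar)
  Statement is false → they are NOT different → Mia is a Knave
In both cases, Mia is a Knave.

Knave


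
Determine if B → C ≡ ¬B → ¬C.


Expression 1: B → C
Expression 2: ¬B → ¬C
Truth table (B C | Expr1 Expr2):
  T T |   T     T
  T F |   F     T   ← differ
  F T |   T     F   ← differ
  F F |   T     T
Counterexample: B=T, C=F gives Expr1 = F but Expr2 = T, so the expressions are NOT logically equivalent.

No


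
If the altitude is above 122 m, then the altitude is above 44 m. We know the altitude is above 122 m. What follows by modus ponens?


Modus ponens: P → Q, P ⊢ Q
P: the altitude is above 122 m
Q: the altitude is above 44 m
We have P → Q and P is true.
By modus ponens, Q must be true.

The altitude is above 44 m


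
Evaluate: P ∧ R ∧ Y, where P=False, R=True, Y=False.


P = False, R = True, Y = False
Expression: P ∧ R ∧ Y
Step 1: P ∧ R = False AND True = False
Step 2: (False) ∧ Y = False AND False = False

False


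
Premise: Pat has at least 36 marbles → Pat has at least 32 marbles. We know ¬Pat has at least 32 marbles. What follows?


Modus tollens: P → Q, ¬Q ⊢ ¬P
P: Pat has at least 36 marbles
Q: Pat has at least 32 marbles
We have P → Q and Q is false.
By modus tollens, P must be false.

It is not the case that Pat has at least 36 marbles


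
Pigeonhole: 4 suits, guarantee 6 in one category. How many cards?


Pigeonhole: to guarantee k in one of n categories, need (k-1)×n + 1.
k = 6, n = 4
Minimum = (6-1) × 4 + 1 = 5 × 4 + 1

21


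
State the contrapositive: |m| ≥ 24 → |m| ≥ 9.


Original: If |m| ≥ 24, then |m| ≥ 9
Contrapositive: If ¬Q, then ¬P
Negate Q: not (|m| ≥ 9)
Negate P: not (|m| ≥ 24)

If not (|m| ≥ 9), then not (|m| ≥ 24).


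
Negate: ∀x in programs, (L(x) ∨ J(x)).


Original: ∀x (L(x) ∨ J(x))
Rule: ¬∀→∃, ¬∃→∀, negate predicate.
Negation: ∃x (¬L(x) ∧ ¬J(x))

∃x (¬L(x) ∧ ¬J(x))


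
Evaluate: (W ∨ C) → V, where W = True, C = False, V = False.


W = True, C = False, V = False
Step 1: W ∨ C = True OR False = True
Step 2: (True) → V: false only when antecedent=True and V=False.
Result: False

False


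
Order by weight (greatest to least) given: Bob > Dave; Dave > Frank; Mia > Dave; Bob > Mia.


Constraints: Bob > Dave; Dave > Frank; Mia > Dave; Bob > Mia
Method: at each step, the next-highest is the one remaining person who never appears on the smaller side of a constraint between remaining people.
  Step 1: remaining {Frank, Mia, Dave, Bob}; on the smaller side: {Frank, Mia, Dave} → Bob is next (Bob > Dave; Bob > Mia).
  Step 2: remaining {Frank, Mia, Dave}; on the smaller side: {Frank, Dave} → Mia is next (Mia > Dave).
  Step 3: remaining {Frank, Dave}; on the smaller side: {Frank} → Dave is next (Dave > Frank).
  Step 4: only Frank remains → lowest.
Final ranking (highest to lowest):

Bob > Mia > Dave > Frank


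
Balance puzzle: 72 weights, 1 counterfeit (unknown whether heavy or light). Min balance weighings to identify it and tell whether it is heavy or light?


Let n = 72. 144 possibilities (n weights × lighter/heavier); each weighing has 3 outcomes.
Bound for k weighings: say the first weighing puts j weights on each pan. If it tips, the 2j weighed weights remain suspects (each with a known direction) and k-1 weighings give 3^(k-1) outcomes; 3^(k-1) is odd, so 2j ≤ 3^(k-1) - 1. If it balances, the n - 2j unweighed weights remain with direction unknown: 2(n - 2j) ≤ 3^(k-1) - 1 by the same parity argument. Adding, n ≤ (3^(k-1) - 1) + (3^(k-1) - 1)/2 = (3^k - 3)/2, and the classical three-group strategy achieves this (3 weights in 2 weighings, 12 in 3, 39 in 4, 120 in 5).
So we need the smallest k with (3^k - 3)/2 ≥ 72.
k = 4: (3^4 - 3)/2 = 39 < 72 ✗
k = 5: (3^5 - 3)/2 = 120 ≥ 72 ✓

5


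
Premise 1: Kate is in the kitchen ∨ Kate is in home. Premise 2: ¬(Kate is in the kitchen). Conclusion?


Disjunctive syllogism: P ∨ Q, ¬P ⊢ Q
Disjunction: Kate is in the kitchen ∨ Kate is in home
We know it is not the case that Kate is in the kitchen.
By disjunctive syllogism, the other disjunct must be true.

Kate is in home


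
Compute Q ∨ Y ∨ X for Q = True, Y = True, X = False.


Q = True, Y = True, X = False
Step 1: Q ∨ Y = True OR True = True
Step 2: True ∨ X = True OR False = True
OR is true when at least one operand is true.

True


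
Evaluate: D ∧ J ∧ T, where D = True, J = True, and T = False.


D = True, J = True, T = False
Step 1: D ∧ J = True AND True = True
Step 2: (True) ∧ T = (True) AND False = False
AND is true only when ALL operands are true.

False


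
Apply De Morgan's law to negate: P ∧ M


De Morgan's law: ¬(P ∧ Q) ≡ ¬P ∨ ¬Q
¬(P ∧ M) = ¬P ∨ ¬M

¬P ∨ ¬M


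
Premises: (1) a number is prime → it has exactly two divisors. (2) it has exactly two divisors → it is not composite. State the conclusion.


Hypothetical syllogism: P → Q, Q → R ⊢ P → R
Premise 1: a number is prime → it has exactly two divisors
Premise 2: it has exactly two divisors → it is not composite
Chain the implications: the middle term (it has exactly two divisors) links the two.
Conclusion: If a number is prime, then it is not composite.

If a number is prime, then it is not composite.


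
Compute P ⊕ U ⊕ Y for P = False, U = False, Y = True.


P = False, U = False, Y = True
Step 1: P ⊕ U = False XOR False = False
Step 2: False ⊕ Y = False XOR True = True
XOR is true when an odd number of operands are true.

True


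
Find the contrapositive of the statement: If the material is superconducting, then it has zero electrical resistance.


Original: If the material is superconducting, then it has zero electrical resistance
Contrapositive: If ¬Q, then ¬P
Negate Q: not (it has zero electrical resistance)
Negate P: not (the material is superconducting)

If not (it has zero electrical resistance), then not (the material is superconducting).


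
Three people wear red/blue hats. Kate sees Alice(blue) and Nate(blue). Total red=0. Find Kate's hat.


Total red = 0, seen red = 0
Own red = 0 - 0 = 0
Kate's hat is blue.

blue


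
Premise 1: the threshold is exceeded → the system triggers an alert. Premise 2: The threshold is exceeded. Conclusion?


Modus ponens: P → Q, P ⊢ Q
P: the threshold is exceeded
Q: the system triggers an alert
We have P → Q and P is true.
By modus ponens, Q must be true.

The system triggers an alert


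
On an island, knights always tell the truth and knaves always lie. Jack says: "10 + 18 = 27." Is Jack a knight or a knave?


Statement: "10 + 18 = 27."
Actual: 10 + 18 = 28
Claimed: 27
Statement is FALSE → Jack lies → Knave

Knave


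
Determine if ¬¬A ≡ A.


Expression 1: ¬¬A
Expression 2: A
Truth table (A | Expr1 Expr2):
  T |   T     T
  F |   F     F
All 2 rows agree, so the expressions are logically equivalent.

Yes


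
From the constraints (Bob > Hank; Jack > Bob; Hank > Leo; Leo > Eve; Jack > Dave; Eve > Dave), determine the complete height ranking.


Constraints: Bob > Hank; Jack > Bob; Hank > Leo; Leo > Eve; Jack > Dave; Eve > Dave
Method: at each step, the next-highest is the one remaining person who never appears on the smaller side of a constraint between remaining people.
  Step 1: remaining {Leo, Jack, Dave, Eve, Bob, Hank}; on the smaller side: {Leo, Dave, Eve, Bob, Hank} → Jack is next (Jack > Bob; Jack > Dave).
  Step 2: remaining {Leo, Dave, Eve, Bob, Hank}; on the smaller side: {Leo, Dave, Eve, Hank} → Bob is next (Bob > Hank).
  Step 3: remaining {Leo, Dave, Eve, Hank}; on the smaller side: {Leo, Dave, Eve} → Hank is next (Hank > Leo).
  Step 4: remaining {Leo, Dave, Eve}; on the smaller side: {Dave, Eve} → Leo is next (Leo > Eve).
  Step 5: remaining {Dave, Eve}; on the smaller side: {Dave} → Eve is next (Eve > Dave).
  Step 6: only Dave remains → lowest.
Final ranking (highest to lowest):

Jack > Bob > Hank > Leo > Eve > Dave


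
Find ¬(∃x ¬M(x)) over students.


Original: ∃x ¬M(x)
Rule: ¬∀→∃, ¬∃→∀, negate predicate.
Negation: ∀x M(x)

∀x M(x)


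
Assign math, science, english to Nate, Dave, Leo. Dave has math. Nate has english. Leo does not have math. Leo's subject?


From clues:
  Nate → english
  Dave → math
By elimination, Leo gets the remaining.

science


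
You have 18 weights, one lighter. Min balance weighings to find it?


Each weighing has 3 outcomes (left heavy / balance / right heavy), so k weighings distinguish at most 3^k cases; splitting into three near-equal groups achieves this.
Need 3^k ≥ 18: 3^2 = 9 < 18 ≤ 3^3 = 27
k = ⌈log₃(18)⌉ = 3

3


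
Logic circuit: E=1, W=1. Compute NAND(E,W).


E AND W = 1
NOT(1) = 0

0


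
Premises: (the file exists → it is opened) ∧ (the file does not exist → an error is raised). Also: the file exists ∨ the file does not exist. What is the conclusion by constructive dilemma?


Constructive dilemma: (P → Q) ∧ (R → S), P ∨ R ⊢ Q ∨ S
Premise 1: the file exists → it is opened
Premise 2: the file does not exist → an error is raised
Premise 3: the file exists ∨ the file does not exist
Case 1: Assuming the file exists, then by Premise 1, it is opened.
Case 2: Assuming the file does not exist, then by Premise 2, an error is raised.
Since one of the file exists or the file does not exist must hold, we get it is opened or an error is raised.

It is opened or an error is raised.


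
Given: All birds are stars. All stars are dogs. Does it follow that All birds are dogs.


Premise 1: All birds are stars.
Premise 2: All stars are dogs.
Conclusion: All birds are dogs.
Barbara syllogism (AAA-1): All A are B, All B are C → All A are C.
Middle term (stars) distributed in premise 2.

Valid


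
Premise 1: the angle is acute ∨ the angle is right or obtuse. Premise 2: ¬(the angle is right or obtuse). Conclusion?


Disjunctive syllogism: P ∨ Q, ¬P ⊢ Q
Disjunction: the angle is acute ∨ the angle is right or obtuse
We know it is not the case that the angle is right or obtuse.
By disjunctive syllogism, the other disjunct must be true.

The angle is acute


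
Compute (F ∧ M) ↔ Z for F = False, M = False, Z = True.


F = False, M = False, Z = True
Step 1: F ∧ M = False AND False = False
Step 2: (False) ↔ Z: true when both sides have same truth value.
Result: False ↔ True = False

False


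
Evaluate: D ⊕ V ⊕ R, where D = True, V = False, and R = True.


D = True, V = False, R = True
Step 1: D ⊕ V = True XOR False = True
Step 2: True ⊕ R = True XOR True = False
XOR is true when an odd number of operands are true.

False


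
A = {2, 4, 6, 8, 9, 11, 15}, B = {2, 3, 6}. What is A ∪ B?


A = {2, 4, 6, 8, 9, 11, 15}
B = {2, 3, 6}
Operation: union
All elements combined: 2, 3, 4, 6, 8, 9, 11, 15

{2, 3, 4, 6, 8, 9, 11, 15}


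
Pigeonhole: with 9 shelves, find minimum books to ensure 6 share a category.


Pigeonhole: to guarantee k in one of n categories, need (k-1)×n + 1.
k = 6, n = 9
Minimum = (6-1) × 9 + 1 = 5 × 9 + 1

46


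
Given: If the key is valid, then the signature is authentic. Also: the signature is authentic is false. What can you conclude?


Modus tollens: P → Q, ¬Q ⊢ ¬P
P: the key is valid
Q: the signature is authentic
We have P → Q and Q is false.
By modus tollens, P must be false.

It is not the case that the key is valid


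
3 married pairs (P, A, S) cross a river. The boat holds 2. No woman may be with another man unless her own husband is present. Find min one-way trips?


Label couples P, A, S (H = husband, W = wife).
Counting alone: 6 people, the boat carries 2 and someone must bring it back, so each round trip nets at most +1 on the far side until the last crossing → at least 9 trips. The jealousy constraint makes 9 impossible; the shortest valid schedule has 11:
1. WP+WA →  (far: WP,WA; near: HP,HA,HS,WS)
2. WP ←       (far: WA; near: HP,HA,HS,WP,WS)
3. WP+WS →  (far: WP,WA,WS; near: HP,HA,HS)
4. WP ←       (far: WA,WS; near: HP,HA,HS,WP)
5. HA+HS →  (far: HA,WA,HS,WS; near: HP,WP)
6. HA+WA ←  (far: HS,WS; near: HP,WP,HA,WA)
7. HP+HA →  (far: HP,HA,HS,WS; near: WP,WA)
8. WS ←       (far: HP,HA,HS; near: WP,WA,WS)
9. WP+WA →  (far: HP,WP,HA,WA,HS; near: WS)
10. HS ←      (far: HP,WP,HA,WA; near: HS,WS)
11. HS+WS → (far: all six; near: empty)
In every state each wife is either with her husband or with no other man.
Minimum trips = 11

11


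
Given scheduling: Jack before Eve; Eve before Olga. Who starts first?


Constraints: Jack before Eve; Eve before Olga
The first task can have nothing scheduled before it, so it must never appear on the right of a 'before'.
Tasks appearing after some 'before': Eve, Olga.
The only task not in that list is Jack → it is first.

Jack


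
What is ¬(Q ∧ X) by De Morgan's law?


De Morgan's law: ¬(P ∧ Q) ≡ ¬P ∨ ¬Q
¬(Q ∧ X) = ¬Q ∨ ¬X

¬Q ∨ ¬X


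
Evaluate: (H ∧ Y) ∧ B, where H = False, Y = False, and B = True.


H = False, Y = False, B = True
Step 1: H ∧ Y = False AND False = False
Step 2: False ∧ B = False AND True = False
AND is true only when ALL operands are true.

False


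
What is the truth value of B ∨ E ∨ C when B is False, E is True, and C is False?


B = False, E = True, C = False
Step 1: B ∨ E = False OR True = True
Step 2: True ∨ C = True OR False = True
OR is true when at least one operand is true.

True


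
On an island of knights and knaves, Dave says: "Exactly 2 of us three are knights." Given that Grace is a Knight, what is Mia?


Dave claims exactly 2 knights among Dave, Grace, Mia.
Given: Grace is a Knight.

Case 1: Dave is a Knight (tells truth)
  Then exactly 2 of the three are knights.
  Counting Dave, Grace: 2 knight(s) so far. Need 0 more → Mia = Knave.
Case 2: Dave is a Knave (lies)
  Then the count is NOT 2.
  If Mia = Knight, count = 2 = 2 → claim would be true, contradicts lie.
  If Mia = Knave, count = 1 ≠ 2 → lie confirmed ✓

Mia is a Knave.

Knave


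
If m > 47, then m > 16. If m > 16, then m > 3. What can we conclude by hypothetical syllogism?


Hypothetical syllogism: P → Q, Q → R ⊢ P → R
Premise 1: m > 47 → m > 16
Premise 2: m > 16 → m > 3
Chain the implications: the middle term (m > 16) links the two.
Conclusion: If m > 47, then m > 3.

If m > 47, then m > 3.


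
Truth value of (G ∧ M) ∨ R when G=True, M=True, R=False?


G = True, M = True, R = False
Expression: (G ∧ M) ∨ R
Step 1: G ∧ M = True AND True = True
Step 2: (True) ∨ R = True OR False = True

True


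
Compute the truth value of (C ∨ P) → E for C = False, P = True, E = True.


C = False, P = True, E = True
Step 1: C ∨ P = False OR True = True
Step 2: (True) → E: false only when antecedent=True and E=False.
Result: True

True


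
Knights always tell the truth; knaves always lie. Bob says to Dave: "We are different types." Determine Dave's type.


Bob says: "We are different types."
Case 1: Bob is a Knight (truth-teller)
  Statement is true → they ARE different → Dave is a Knave
Case 2: Bob is a Knave (liar)
  Statement is false → they are NOT different → Dave is a Knave
In both cases, Dave is a Knave.

Knave


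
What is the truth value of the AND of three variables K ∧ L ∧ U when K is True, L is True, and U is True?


K = True, L = True, U = True
Step 1: K ∧ L = True AND True = True
Step 2: (True) ∧ U = (True) AND True = True
AND is true only when ALL operands are true.

True


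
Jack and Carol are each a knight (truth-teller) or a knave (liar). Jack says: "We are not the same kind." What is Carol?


Jack says: "We are not the same kind."
Case 1: Jack is a Knight (truth-teller)
  Statement is true → they ARE different → Carol is a Knave
Case 2: Jack is a Knave (liar)
  Statement is false → they are NOT different → Carol is a Knave
In both cases, Carol is a Knave.

Knave


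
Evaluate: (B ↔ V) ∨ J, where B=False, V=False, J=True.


B = False, V = False, J = True
Expression: (B ↔ V) ∨ J
Step 1: B ↔ V = (False iff False) (true when values match) = True
Step 2: (True) ∨ J = True OR True = True

True


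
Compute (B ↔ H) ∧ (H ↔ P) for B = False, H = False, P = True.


B = False, H = False, P = True
Step 1: B ↔ H is true when B and H have the same value. Result: True
Step 2: H ↔ P is true when H and P have the same value. Result: False
Step 3: True ∧ False = False

False


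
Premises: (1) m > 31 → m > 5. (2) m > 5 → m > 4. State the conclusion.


Hypothetical syllogism: P → Q, Q → R ⊢ P → R
Premise 1: m > 31 → m > 5
Premise 2: m > 5 → m > 4
Chain the implications: the middle term (m > 5) links the two.
Conclusion: If m > 31, then m > 4.

If m > 31, then m > 4.


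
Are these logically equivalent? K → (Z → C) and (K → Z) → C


Expression 1: K → (Z → C)
Expression 2: (K → Z) → C
Truth table (K Z C | Expr1 Expr2):
  T T T |   T     T
  T T F |   F     F
  T F T |   T     T
  T F F |   T     T
  F T T |   T     T
  F T F |   T     F   ← differ
  F F T |   T     T
  F F F |   T     F   ← differ
Counterexample: K=F, Z=T, C=F gives Expr1 = T but Expr2 = F, so the expressions are NOT logically equivalent.

No


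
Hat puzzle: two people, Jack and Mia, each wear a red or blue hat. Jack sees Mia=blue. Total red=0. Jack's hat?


Total red = 0, Mia = blue
Red accounted for: 0
Remaining for Jack: 0
Jack's hat is blue.

blue


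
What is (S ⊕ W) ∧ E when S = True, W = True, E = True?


S = True, W = True, E = True
Step 1: S ⊕ W = True XOR True = False
Step 2: False ∧ E = False AND True = False
XOR true when exactly one of S,W is true; then AND with E.

False


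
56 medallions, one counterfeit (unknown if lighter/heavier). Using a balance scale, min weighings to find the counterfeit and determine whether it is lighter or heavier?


Let n = 56. 112 possibilities (n medallions × lighter/heavier); each weighing has 3 outcomes.
Bound for k weighings: say the first weighing puts j medallions on each pan. If it tips, the 2j weighed medallions remain suspects (each with a known direction) and k-1 weighings give 3^(k-1) outcomes; 3^(k-1) is odd, so 2j ≤ 3^(k-1) - 1. If it balances, the n - 2j unweighed medallions remain with direction unknown: 2(n - 2j) ≤ 3^(k-1) - 1 by the same parity argument. Adding, n ≤ (3^(k-1) - 1) + (3^(k-1) - 1)/2 = (3^k - 3)/2, and the classical three-group strategy achieves this (3 medallions in 2 weighings, 12 in 3, 39 in 4, 120 in 5).
So we need the smallest k with (3^k - 3)/2 ≥ 56.
k = 4: (3^4 - 3)/2 = 39 < 56 ✗
k = 5: (3^5 - 3)/2 = 120 ≥ 56 ✓

5


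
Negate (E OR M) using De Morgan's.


De Morgan's law: ¬(P ∨ Q) ≡ ¬P ∧ ¬Q
¬(E ∨ M) = ¬E ∧ ¬M

¬E ∧ ¬M


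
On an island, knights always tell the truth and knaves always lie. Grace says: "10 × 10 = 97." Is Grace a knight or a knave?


Statement: "10 × 10 = 97."
Actual: 10 × 10 = 100
Claimed: 97
Statement is FALSE → Grace lies → Knave

Knave


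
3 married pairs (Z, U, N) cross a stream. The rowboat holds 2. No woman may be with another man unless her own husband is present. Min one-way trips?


Label couples Z, U, N (H = husband, W = wife).
Counting alone: 6 people, the rowboat carries 2 and someone must bring it back, so each round trip nets at most +1 on the far side until the last crossing → at least 9 trips. The jealousy constraint makes 9 impossible; the shortest valid schedule has 11:
1. WZ+WU →  (far: WZ,WU; near: HZ,HU,HN,WN)
2. WZ ←       (far: WU; near: HZ,HU,HN,WZ,WN)
3. WZ+WN →  (far: WZ,WU,WN; near: HZ,HU,HN)
4. WZ ←       (far: WU,WN; near: HZ,HU,HN,WZ)
5. HU+HN →  (far: HU,WU,HN,WN; near: HZ,WZ)
6. HU+WU ←  (far: HN,WN; near: HZ,WZ,HU,WU)
7. HZ+HU →  (far: HZ,HU,HN,WN; near: WZ,WU)
8. WN ←       (far: HZ,HU,HN; near: WZ,WU,WN)
9. WZ+WU →  (far: HZ,WZ,HU,WU,HN; near: WN)
10. HN ←      (far: HZ,WZ,HU,WU; near: HN,WN)
11. HN+WN → (far: all six; near: empty)
In every state each wife is either with her husband or with no other man.
Minimum trips = 11

11


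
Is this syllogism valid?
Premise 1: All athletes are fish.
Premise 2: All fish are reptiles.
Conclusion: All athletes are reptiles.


Premise 1: All athletes are fish.
Premise 2: All fish are reptiles.
Conclusion: All athletes are reptiles.
Barbara syllogism (AAA-1): All A are B, All B are C → All A are C.
Middle term (fish) distributed in premise 2.

Valid


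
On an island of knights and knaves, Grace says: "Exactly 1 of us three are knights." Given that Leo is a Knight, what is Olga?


Grace claims exactly 1 knights among Grace, Leo, Olga.
Given: Leo is a Knight.

Case 1: Grace is a Knight (tells truth)
  Then exactly 1 of the three are knights.
  Counting Grace, Leo: 2 knight(s) so far. Need -1 more → impossible.
Case 2: Grace is a Knave (lies)
  Then the count is NOT 1.
  If Olga = Knave, count = 1 = 1 → claim would be true, contradicts lie.
  If Olga = Knight, count = 2 ≠ 1 → lie confirmed ✓

Olga is a Knight.

Knight


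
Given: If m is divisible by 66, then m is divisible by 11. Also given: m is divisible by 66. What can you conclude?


Modus ponens: P → Q, P ⊢ Q
P: m is divisible by 66
Q: m is divisible by 11
We have P → Q and P is true.
By modus ponens, Q must be true.

m is divisible by 11


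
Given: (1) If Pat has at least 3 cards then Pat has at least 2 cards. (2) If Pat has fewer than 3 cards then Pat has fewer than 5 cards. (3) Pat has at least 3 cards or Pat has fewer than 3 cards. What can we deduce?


Constructive dilemma: (P → Q) ∧ (R → S), P ∨ R ⊢ Q ∨ S
Premise 1: Pat has at least 3 cards → Pat has at least 2 cards
Premise 2: Pat has fewer than 3 cards → Pat has fewer than 5 cards
Premise 3: Pat has at least 3 cards ∨ Pat has fewer than 3 cards
Case 1: Assuming Pat has at least 3 cards, then by Premise 1, Pat has at least 2 cards.
Case 2: Assuming Pat has fewer than 3 cards, then by Premise 2, Pat has fewer than 5 cards.
Since one of Pat has at least 3 cards or Pat has fewer than 3 cards must hold, we get Pat has at least 2 cards or Pat has fewer than 5 cards.

Pat has at least 2 cards or Pat has fewer than 5 cards.


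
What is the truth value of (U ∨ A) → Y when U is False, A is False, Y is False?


U = False, A = False, Y = False
Step 1: U ∨ A = False OR False = False
Step 2: (False) → Y: false only when antecedent=True and Y=False.
Result: True

True


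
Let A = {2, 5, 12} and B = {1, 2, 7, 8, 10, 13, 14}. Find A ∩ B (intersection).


A = {2, 5, 12}
B = {1, 2, 7, 8, 10, 13, 14}
Operation: intersection
Elements in both: 2

{2}


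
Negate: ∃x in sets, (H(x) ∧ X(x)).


Original: ∃x (H(x) ∧ X(x))
Rule: ¬∀→∃, ¬∃→∀, negate predicate.
Negation: ∀x (¬H(x) ∨ ¬X(x))

∀x (¬H(x) ∨ ¬X(x))


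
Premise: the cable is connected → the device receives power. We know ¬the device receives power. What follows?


Modus tollens: P → Q, ¬Q ⊢ ¬P
P: the cable is connected
Q: the device receives power
We have P → Q and Q is false.
By modus tollens, P must be false.

It is not the case that the cable is connected


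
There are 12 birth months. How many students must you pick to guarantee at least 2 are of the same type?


Pigeonhole: to guarantee k in one of n categories, need (k-1)×n + 1.
k = 2, n = 12
Minimum = (2-1) × 12 + 1 = 1 × 12 + 1

13


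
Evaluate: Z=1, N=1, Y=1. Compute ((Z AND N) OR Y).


Z AND N = 1&1 = 1
1 OR 1 = 1

1


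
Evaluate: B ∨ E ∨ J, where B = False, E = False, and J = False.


B = False, E = False, J = False
Step 1: B ∨ E = False OR False = False
Step 2: False ∨ J = False OR False = False
OR is true when at least one operand is true.

False


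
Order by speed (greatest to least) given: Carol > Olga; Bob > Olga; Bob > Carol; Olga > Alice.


Constraints: Carol > Olga; Bob > Olga; Bob > Carol; Olga > Alice
Method: at each step, the next-highest is the one remaining person who never appears on the smaller side of a constraint between remaining people.
  Step 1: remaining {Carol, Olga, Bob, Alice}; on the smaller side: {Carol, Olga, Alice} → Bob is next (Bob > Olga; Bob > Carol).
  Step 2: remaining {Carol, Olga, Alice}; on the smaller side: {Olga, Alice} → Carol is next (Carol > Olga).
  Step 3: remaining {Olga, Alice}; on the smaller side: {Alice} → Olga is next (Olga > Alice).
  Step 4: only Alice remains → lowest.
Final ranking (highest to lowest):

Bob > Carol > Olga > Alice


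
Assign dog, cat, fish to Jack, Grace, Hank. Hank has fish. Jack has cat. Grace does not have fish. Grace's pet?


From clues:
  Hank → fish
  Jack → cat
By elimination, Grace gets the remaining.

dog


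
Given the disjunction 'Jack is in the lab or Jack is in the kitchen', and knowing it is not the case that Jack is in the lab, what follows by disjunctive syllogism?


Disjunctive syllogism: P ∨ Q, ¬P ⊢ Q
Disjunction: Jack is in the lab ∨ Jack is in the kitchen
We know it is not the case that Jack is in the lab.
By disjunctive syllogism, the other disjunct must be true.

Jack is in the kitchen


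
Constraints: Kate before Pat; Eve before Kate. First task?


Constraints: Kate before Pat; Eve before Kate
The first task can have nothing scheduled before it, so it must never appear on the right of a 'before'.
Tasks appearing after some 'before': Pat, Kate.
The only task not in that list is Eve → it is first.

Eve


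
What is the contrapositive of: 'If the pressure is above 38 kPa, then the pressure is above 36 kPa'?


Original: If the pressure is above 38 kPa, then the pressure is above 36 kPa
Contrapositive: If ¬Q, then ¬P
Negate Q: not (the pressure is above 36 kPa)
Negate P: not (the pressure is above 38 kPa)

If not (the pressure is above 36 kPa), then not (the pressure is above 38 kPa).


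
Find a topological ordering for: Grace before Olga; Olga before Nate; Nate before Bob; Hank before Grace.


Constraints: Grace before Olga; Olga before Nate; Nate before Bob; Hank before Grace
Method: repeatedly schedule the remaining task that has no remaining task required before it.
  Step 1: remaining {Grace, Nate, Hank, Bob, Olga}; every task except Hank still has a predecessor pending → schedule Hank.
  Step 2: remaining {Grace, Nate, Bob, Olga}; every task except Grace still has a predecessor pending → schedule Grace.
  Step 3: remaining {Nate, Bob, Olga}; every task except Olga still has a predecessor pending → schedule Olga.
  Step 4: remaining {Nate, Bob}; every task except Nate still has a predecessor pending → schedule Nate.
  Step 5: only Bob remains → schedule Bob.
Resulting order:

Hank → Grace → Olga → Nate → Bob


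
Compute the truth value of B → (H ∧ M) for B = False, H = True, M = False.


B = False, H = True, M = False
Step 1: H ∧ M = True AND False = False
Step 2: B → (False): false only when B=True and consequent=False.
Result: True

True


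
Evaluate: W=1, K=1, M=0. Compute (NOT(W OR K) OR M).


W OR K = 1
NOT(1) = 0
0 OR 0 = 0

0


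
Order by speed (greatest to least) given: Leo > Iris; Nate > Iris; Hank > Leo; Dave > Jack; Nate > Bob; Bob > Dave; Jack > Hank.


Constraints: Leo > Iris; Nate > Iris; Hank > Leo; Dave > Jack; Nate > Bob; Bob > Dave; Jack > Hank
Method: at each step, the next-highest is the one remaining person who never appears on the smaller side of a constraint between remaining people.
  Step 1: remaining {Hank, Leo, Dave, Iris, Nate, Bob, Jack}; on the smaller side: {Hank, Leo, Dave, Iris, Bob, Jack} → Nate is next (Nate > Iris; Nate > Bob).
  Step 2: remaining {Hank, Leo, Dave, Iris, Bob, Jack}; on the smaller side: {Hank, Leo, Dave, Iris, Jack} → Bob is next (Bob > Dave).
  Step 3: remaining {Hank, Leo, Dave, Iris, Jack}; on the smaller side: {Hank, Leo, Iris, Jack} → Dave is next (Dave > Jack).
  Step 4: remaining {Hank, Leo, Iris, Jack}; on the smaller side: {Hank, Leo, Iris} → Jack is next (Jack > Hank).
  Step 5: remaining {Hank, Leo, Iris}; on the smaller side: {Leo, Iris} → Hank is next (Hank > Leo).
  Step 6: remaining {Leo, Iris}; on the smaller side: {Iris} → Leo is next (Leo > Iris).
  Step 7: only Iris remains → lowest.
Final ranking (highest to lowest):

Nate > Bob > Dave > Jack > Hank > Leo > Iris
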